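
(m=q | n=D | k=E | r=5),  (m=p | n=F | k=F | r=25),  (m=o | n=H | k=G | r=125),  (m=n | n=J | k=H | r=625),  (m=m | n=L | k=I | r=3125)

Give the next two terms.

M: letters move back 1 place in the alphabet, so q, p, o, n, m → l → k.
N — letters move forward 2 places in the alphabet: D, F, H, J, L → N → P.
K: E, F, G, H, I → J → K (letters move forward 1 place in the alphabet).
R: 5, 25, 125, 625, 3125 → 15625 → 78125 (×5 each step).
So the next two terms are (m=l | n=N | k=J | r=15625) and (m=k | n=P | k=K | r=78125).

(m=l | n=N | k=J | r=15625), (m=k | n=P | k=K | r=78125)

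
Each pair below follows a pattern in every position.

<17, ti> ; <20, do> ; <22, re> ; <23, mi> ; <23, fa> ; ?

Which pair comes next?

First value: differences are 3, 2, 1, … (decreasing by 1 each time); 17, 20, 22, 23, 23 → 22.
Note: runs through the solfège scale do→ti, so ti, do, re, mi, fa → sol.
Putting it together: <22, sol>.

<22, sol>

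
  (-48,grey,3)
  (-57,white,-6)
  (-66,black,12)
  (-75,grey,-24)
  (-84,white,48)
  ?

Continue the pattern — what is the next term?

First value — −9 each step: -48, -57, -66, -75, -84 → -93.
Shade: grey, white, black, grey, white → black (repeats grey → white → black).
Third value: ×(-2) each step; 3, -6, 12, -24, 48 → -96.
Combining the parts gives (-93,black,-96).

(-93,black,-96)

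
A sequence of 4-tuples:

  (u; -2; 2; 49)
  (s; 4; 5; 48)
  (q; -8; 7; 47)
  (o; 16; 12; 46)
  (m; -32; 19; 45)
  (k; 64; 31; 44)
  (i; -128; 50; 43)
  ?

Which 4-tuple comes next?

Letter — letters move back 2 places in the alphabet: u, s, q, o, m, k, i → g.
Second component: ×(-2) each step, so -2, 4, -8, 16, -32, 64, -128 → 256.
For the third component, each term is the sum of the two before it: 2, 5, 7, 12, 19, 31, 50 → 81.
Fourth component goes 49, 48, 47, 46, 45, 44, 43 → 42 (−1 each step).
Combining the parts gives (g; 256; 81; 42).

(g; 256; 81; 42)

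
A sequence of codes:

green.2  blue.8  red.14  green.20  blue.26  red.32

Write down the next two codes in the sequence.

green.38 then blue.44

Colour goes green, blue, red, green, blue, red → green → blue (repeats green → blue → red).
Second component — +6 each step: 2, 8, 14, 20, 26, 32 → 38 → 44.
So the next two codes are green.38 and blue.44.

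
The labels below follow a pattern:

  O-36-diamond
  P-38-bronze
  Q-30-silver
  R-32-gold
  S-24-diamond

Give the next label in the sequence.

Letter: letters move forward 1 place in the alphabet; O, P, Q, R, S → T.
Second component: alternating steps +2, −8, +2, −8, …, so 36, 38, 30, 32, 24 → 26.
Rank: repeats diamond → bronze → silver → gold, so diamond, bronze, silver, gold, diamond → bronze.
Combining the parts gives T-26-bronze.

T-26-bronze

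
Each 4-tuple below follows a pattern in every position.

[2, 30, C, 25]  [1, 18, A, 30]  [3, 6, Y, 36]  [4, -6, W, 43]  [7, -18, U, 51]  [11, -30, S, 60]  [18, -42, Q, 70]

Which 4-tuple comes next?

[29, -54, O, 81]

First component goes 2, 1, 3, 4, 7, 11, 18 → 29 (each term is the sum of the two before it).
Second component: −12 each step, so 30, 18, 6, -6, -18, -30, -42 → -54.
Letter — letters move back 2 places in the alphabet, wrapping A→Z: C, A, Y, W, U, S, Q → O.
Fourth component: differences are 5, 6, 7, … (increasing by 1 each time); 25, 30, 36, 43, 51, 60, 70 → 81.
Combining the parts gives [29, -54, O, 81].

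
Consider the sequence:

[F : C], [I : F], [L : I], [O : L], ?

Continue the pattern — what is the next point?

First letter: letters move forward 3 places in the alphabet, so F, I, L, O → R.
Second letter goes C, F, I, L → O (letters move forward 3 places in the alphabet).
So the next point is [R : O].

[R : O]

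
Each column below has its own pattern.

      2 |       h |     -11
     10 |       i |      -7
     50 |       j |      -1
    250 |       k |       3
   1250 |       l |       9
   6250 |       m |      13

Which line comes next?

31250  n  19

For the first component, ×5 each step: 2, 10, 50, 250, 1250, 6250 → 31250.
Letter: letters move forward 1 place in the alphabet, so h, i, j, k, l, m → n.
Third component: alternating steps +4, +6, +4, +6, …; -11, -7, -1, 3, 9, 13 → 19.
Combining the parts gives 31250  n  19.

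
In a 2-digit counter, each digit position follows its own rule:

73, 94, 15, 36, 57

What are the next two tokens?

78, 99

First digit: +2 each step, mod 10; 7, 9, 1, 3, 5 → 7 → 9.
Second digit: +1 each step, mod 10; 3, 4, 5, 6, 7 → 8 → 9.
So the next two tokens are 78 and 99.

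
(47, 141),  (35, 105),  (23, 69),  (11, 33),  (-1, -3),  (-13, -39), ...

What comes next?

First coordinate goes 47, 35, 23, 11, -1, -13 → -25 (−12 each step).
Second coordinate goes 141, 105, 69, 33, -3, -39 → -75 (always 3 × the first coordinate).
So the next point is (-25, -75).

(-25, -75)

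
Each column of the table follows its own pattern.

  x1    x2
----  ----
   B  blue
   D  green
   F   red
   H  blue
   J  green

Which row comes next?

L  red

Column x1: letters move forward 2 places in the alphabet, so B, D, F, H, J → L.
Column x2: repeats blue → green → red; blue, green, red, blue, green → red.
Combining the parts gives L  red.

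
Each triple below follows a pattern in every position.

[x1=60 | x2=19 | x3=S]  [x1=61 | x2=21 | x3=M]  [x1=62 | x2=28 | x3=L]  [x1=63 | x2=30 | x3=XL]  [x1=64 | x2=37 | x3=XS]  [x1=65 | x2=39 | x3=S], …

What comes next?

[x1=66 | x2=46 | x3=M]

X1: +1 each step; 60, 61, 62, 63, 64, 65 → 66.
X2: alternating steps +2, +7, +2, +7, …; 19, 21, 28, 30, 37, 39 → 46.
X3: S, M, L, XL, XS, S → M (repeats S → M → L → XL → XS).
So the next triple is [x1=66 | x2=46 | x3=M].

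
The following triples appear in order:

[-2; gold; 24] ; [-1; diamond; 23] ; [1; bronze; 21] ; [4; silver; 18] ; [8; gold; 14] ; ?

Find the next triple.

[13; diamond; 9]

First value — differences are 1, 2, 3, … (increasing by 1 each time): -2, -1, 1, 4, 8 → 13.
Rank: repeats gold → diamond → bronze → silver; gold, diamond, bronze, silver, gold → diamond.
Third value: together with the first value always sums to 22, so 24, 23, 21, 18, 14 → 9.
Combining the parts gives [13; diamond; 9].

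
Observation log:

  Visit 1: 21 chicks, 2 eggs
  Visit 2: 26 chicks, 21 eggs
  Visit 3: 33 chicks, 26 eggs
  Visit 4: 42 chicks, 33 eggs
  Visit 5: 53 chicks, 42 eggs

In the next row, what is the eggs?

53

For the chicks, differences are 5, 7, 9, … (increasing by 2 each time): 21, 26, 33, 42, 53 → 66.
Eggs: 2, 21, 26, 33, 42 → 53 (always the previous value of the chicks).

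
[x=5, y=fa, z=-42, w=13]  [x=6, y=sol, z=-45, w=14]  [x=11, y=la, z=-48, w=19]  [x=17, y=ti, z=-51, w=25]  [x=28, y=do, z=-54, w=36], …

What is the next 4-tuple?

X: each term is the sum of the two before it, so 5, 6, 11, 17, 28 → 45.
Y goes fa, sol, la, ti, do → re (runs through the solfège scale do→ti).
Z goes -42, -45, -48, -51, -54 → -57 (−3 each step).
W: always 8 more than the x; 13, 14, 19, 25, 36 → 53.
Combining the parts gives [x=45, y=re, z=-57, w=53].

[x=45, y=re, z=-57, w=53]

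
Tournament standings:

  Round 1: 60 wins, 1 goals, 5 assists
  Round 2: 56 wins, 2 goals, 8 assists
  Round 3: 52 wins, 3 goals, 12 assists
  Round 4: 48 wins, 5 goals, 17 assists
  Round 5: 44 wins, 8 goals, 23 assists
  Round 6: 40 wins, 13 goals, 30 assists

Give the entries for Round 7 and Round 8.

Wins goes 60, 56, 52, 48, 44, 40 → 36 → 32 (−4 each step).
Goals: 1, 2, 3, 5, 8, 13 → 21 → 34 (each term is the sum of the two before it).
Assists: differences are 3, 4, 5, … (increasing by 1 each time), so 5, 8, 12, 17, 23, 30 → 38 → 47.
So the next two records are 36 wins, 21 goals, 38 assists and 32 wins, 34 goals, 47 assists.

36 wins, 21 goals, 38 assists; 32 wins, 34 goals, 47 assists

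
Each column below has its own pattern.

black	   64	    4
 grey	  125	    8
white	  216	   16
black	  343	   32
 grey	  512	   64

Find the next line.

white  729  128

Shade — repeats black → grey → white: black, grey, white, black, grey → white.
Second component: perfect cubes: 4³, 5³, 6³, …; 64, 125, 216, 343, 512 → 729.
Third component: 4, 8, 16, 32, 64 → 128 (×2 each step).
So the next line is white  729  128.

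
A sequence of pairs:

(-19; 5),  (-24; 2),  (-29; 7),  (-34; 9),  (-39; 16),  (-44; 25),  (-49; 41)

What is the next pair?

(-54; 66)

For the first value, −5 each step: -19, -24, -29, -34, -39, -44, -49 → -54.
Second value: each term is the sum of the two before it, so 5, 2, 7, 9, 16, 25, 41 → 66.
So the next pair is (-54; 66).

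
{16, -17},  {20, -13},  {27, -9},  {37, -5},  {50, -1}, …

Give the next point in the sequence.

{66, 3}

First part: differences are 4, 7, 10, … (increasing by 3 each time); 16, 20, 27, 37, 50 → 66.
For the second part, +4 each step: -17, -13, -9, -5, -1 → 3.
So the next point is {66, 3}.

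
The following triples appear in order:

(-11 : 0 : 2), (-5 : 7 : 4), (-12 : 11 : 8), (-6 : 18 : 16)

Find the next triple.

(-13 : 22 : 32)

First component: -11, -5, -12, -6 → -13 (alternating steps +6, −7, +6, −7, …).
Second component: alternating steps +7, +4, +7, +4, …, so 0, 7, 11, 18 → 22.
Third component: 2, 4, 8, 16 → 32 (×2 each step).
So the next triple is (-13 : 22 : 32).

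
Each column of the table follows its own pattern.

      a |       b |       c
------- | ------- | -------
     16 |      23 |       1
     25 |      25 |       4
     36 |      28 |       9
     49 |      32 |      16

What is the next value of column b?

Column a — perfect squares: 4², 5², 6², …: 16, 25, 36, 49 → 64.
Column b: 23, 25, 28, 32 → 37 (differences are 2, 3, 4, … (increasing by 1 each time)).
For the column c, differences are 3, 5, 7, … (increasing by 2 each time): 1, 4, 9, 16 → 25.

37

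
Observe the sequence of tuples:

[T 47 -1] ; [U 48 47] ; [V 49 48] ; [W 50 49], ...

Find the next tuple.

[X 51 50]

Letter: letters move forward 1 place in the alphabet, so T, U, V, W → X.
Second component: +1 each step, so 47, 48, 49, 50 → 51.
Third component: always the previous value of the second component; -1, 47, 48, 49 → 50.
Putting it together: [X 51 50].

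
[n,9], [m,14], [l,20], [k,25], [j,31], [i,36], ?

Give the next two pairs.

[h,42], [g,47]

Letter: letters move back 1 place in the alphabet, so n, m, l, k, j, i → h → g.
Second entry goes 9, 14, 20, 25, 31, 36 → 42 → 47 (alternating steps +5, +6, +5, +6, …).
So the next two pairs are [h,42] and [g,47].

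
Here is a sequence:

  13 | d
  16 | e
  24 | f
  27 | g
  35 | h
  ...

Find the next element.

First slot goes 13, 16, 24, 27, 35 → 38 (alternating steps +3, +8, +3, +8, …).
Letter — letters move forward 1 place in the alphabet: d, e, f, g, h → i.
So the next element is 38 | i.

38 | i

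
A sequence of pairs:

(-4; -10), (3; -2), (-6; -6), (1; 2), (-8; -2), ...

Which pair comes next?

(-1; 6)

First slot — alternating steps +7, −9, +7, −9, …: -4, 3, -6, 1, -8 → -1.
Second slot: alternating steps +8, −4, +8, −4, …; -10, -2, -6, 2, -2 → 6.
Combining the parts gives (-1; 6).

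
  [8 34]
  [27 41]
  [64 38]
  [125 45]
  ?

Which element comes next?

First coordinate — perfect cubes: 2³, 3³, 4³, …: 8, 27, 64, 125 → 216.
For the second coordinate, alternating steps +7, −3, +7, −3, …: 34, 41, 38, 45 → 42.
Putting it together: [216 42].

[216 42]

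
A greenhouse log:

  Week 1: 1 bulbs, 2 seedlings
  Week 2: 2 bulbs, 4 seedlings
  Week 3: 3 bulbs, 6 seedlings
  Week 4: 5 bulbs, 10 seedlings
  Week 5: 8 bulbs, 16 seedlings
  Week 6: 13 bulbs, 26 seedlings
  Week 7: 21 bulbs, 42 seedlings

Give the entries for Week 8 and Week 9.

34 bulbs, 68 seedlings; 55 bulbs, 110 seedlings

Bulbs goes 1, 2, 3, 5, 8, 13, 21 → 34 → 55 (each term is the sum of the two before it).
Seedlings: always 2 × the bulbs, so 2, 4, 6, 10, 16, 26, 42 → 68 → 110.
Putting the parts together: 34 bulbs, 68 seedlings and then 55 bulbs, 110 seedlings.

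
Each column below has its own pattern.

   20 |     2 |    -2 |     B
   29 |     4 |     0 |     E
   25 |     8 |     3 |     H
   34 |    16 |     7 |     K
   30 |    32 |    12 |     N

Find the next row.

39  64  18  Q

First component goes 20, 29, 25, 34, 30 → 39 (alternating steps +9, −4, +9, −4, …).
Second component — ×2 each step: 2, 4, 8, 16, 32 → 64.
Third component: -2, 0, 3, 7, 12 → 18 (differences are 2, 3, 4, … (increasing by 1 each time)).
Letter: letters move forward 3 places in the alphabet; B, E, H, K, N → Q.
Putting it together: 39  64  18  Q.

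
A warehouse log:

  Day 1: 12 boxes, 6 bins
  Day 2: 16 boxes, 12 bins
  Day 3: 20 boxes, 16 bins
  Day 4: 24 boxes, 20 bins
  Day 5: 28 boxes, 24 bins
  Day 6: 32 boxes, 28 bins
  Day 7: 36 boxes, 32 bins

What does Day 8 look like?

Boxes: +4 each step; 12, 16, 20, 24, 28, 32, 36 → 40.
Bins: always the previous value of the boxes; 6, 12, 16, 20, 24, 28, 32 → 36.
So the next row is 40 boxes, 36 bins.

40 boxes, 36 bins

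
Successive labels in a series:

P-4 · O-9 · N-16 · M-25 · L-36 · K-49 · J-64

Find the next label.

I-81

For the letter, letters move back 1 place in the alphabet: P, O, N, M, L, K, J → I.
Second component goes 4, 9, 16, 25, 36, 49, 64 → 81 (perfect squares: 2², 3², 4², …).
Combining the parts gives I-81.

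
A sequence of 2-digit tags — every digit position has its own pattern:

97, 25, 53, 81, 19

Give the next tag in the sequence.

47

First digit: +3 each step, mod 10, so 9, 2, 5, 8, 1 → 4.
Second digit goes 7, 5, 3, 1, 9 → 7 (−2 each step, mod 10).
So the next tag is 47.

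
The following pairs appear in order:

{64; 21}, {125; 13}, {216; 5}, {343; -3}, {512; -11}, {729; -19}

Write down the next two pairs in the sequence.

{1000; -27}, {1331; -35}

For the first value, perfect cubes: 4³, 5³, 6³, …: 64, 125, 216, 343, 512, 729 → 1000 → 1331.
Second value — −8 each step: 21, 13, 5, -3, -11, -19 → -27 → -35.
So the next two pairs are {1000; -27} and {1331; -35}.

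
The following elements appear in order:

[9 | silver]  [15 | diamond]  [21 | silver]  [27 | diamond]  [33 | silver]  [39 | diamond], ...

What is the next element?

[45 | silver]

For the first value, +6 each step: 9, 15, 21, 27, 33, 39 → 45.
Rank: alternates silver ↔ diamond; silver, diamond, silver, diamond, silver, diamond → silver.
Combining the parts gives [45 | silver].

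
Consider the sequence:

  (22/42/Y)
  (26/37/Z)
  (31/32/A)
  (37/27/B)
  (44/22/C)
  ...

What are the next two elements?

First entry: 22, 26, 31, 37, 44 → 52 → 61 (differences are 4, 5, 6, … (increasing by 1 each time)).
Second entry: −5 each step; 42, 37, 32, 27, 22 → 17 → 12.
Letter: letters move forward 1 place in the alphabet, wrapping Z→A, so Y, Z, A, B, C → D → E.
Putting the parts together: (52/17/D) and then (61/12/E).

(52/17/D), (61/12/E)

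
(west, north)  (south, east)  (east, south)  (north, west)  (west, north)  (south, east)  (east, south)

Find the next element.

(north, west)

First direction — repeats west → south → east → north: west, south, east, north, west, south, east → north.
Second direction: north, east, south, west, north, east, south → west (repeats north → east → south → west).
So the next element is (north, west).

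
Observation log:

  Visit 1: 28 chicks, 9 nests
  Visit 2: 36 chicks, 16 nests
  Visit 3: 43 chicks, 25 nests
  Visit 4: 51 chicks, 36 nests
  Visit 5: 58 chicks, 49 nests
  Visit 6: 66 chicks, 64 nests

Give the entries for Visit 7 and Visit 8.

73 chicks, 81 nests; 81 chicks, 100 nests

Chicks: alternating steps +8, +7, +8, +7, …, so 28, 36, 43, 51, 58, 66 → 73 → 81.
Nests: 9, 16, 25, 36, 49, 64 → 81 → 100 (perfect squares: 3², 4², 5², …).
So the next two rows are 73 chicks, 81 nests and 81 chicks, 100 nests.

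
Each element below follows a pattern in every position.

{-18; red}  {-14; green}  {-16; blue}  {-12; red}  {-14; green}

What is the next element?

First part: -18, -14, -16, -12, -14 → -10 (alternating steps +4, −2, +4, −2, …).
For the colour, repeats red → green → blue: red, green, blue, red, green → blue.
So the next element is {-10; blue}.

{-10; blue}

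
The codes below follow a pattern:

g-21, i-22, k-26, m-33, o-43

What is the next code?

q-56

Letter — letters move forward 2 places in the alphabet: g, i, k, m, o → q.
For the second component, differences are 1, 4, 7, … (increasing by 3 each time): 21, 22, 26, 33, 43 → 56.
Putting it together: q-56.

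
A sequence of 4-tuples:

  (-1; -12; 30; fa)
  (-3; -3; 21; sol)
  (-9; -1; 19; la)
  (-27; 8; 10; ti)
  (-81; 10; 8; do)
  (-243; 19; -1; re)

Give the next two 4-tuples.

First entry — ×3 each step: -1, -3, -9, -27, -81, -243 → -729 → -2187.
For the second entry, alternating steps +9, +2, +9, +2, …: -12, -3, -1, 8, 10, 19 → 21 → 30.
Third entry: 30, 21, 19, 10, 8, -1 → -3 → -12 (together with the second entry always sums to 18).
Note: runs through the solfège scale do→ti, so fa, sol, la, ti, do, re → mi → fa.
Putting the parts together: (-729; 21; -3; mi) and then (-2187; 30; -12; fa).

(-729; 21; -3; mi), (-2187; 30; -12; fa)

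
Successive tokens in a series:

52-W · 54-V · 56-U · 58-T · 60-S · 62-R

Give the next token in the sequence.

64-Q

First component — +2 each step: 52, 54, 56, 58, 60, 62 → 64.
Letter — letters move back 1 place in the alphabet: W, V, U, T, S, R → Q.
Putting it together: 64-Q.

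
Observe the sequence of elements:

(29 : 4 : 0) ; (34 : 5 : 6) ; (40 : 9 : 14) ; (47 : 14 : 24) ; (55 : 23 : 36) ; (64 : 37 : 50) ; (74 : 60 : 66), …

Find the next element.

(85 : 97 : 84)

First component — differences are 5, 6, 7, … (increasing by 1 each time): 29, 34, 40, 47, 55, 64, 74 → 85.
Second component: 4, 5, 9, 14, 23, 37, 60 → 97 (each term is the sum of the two before it).
Third component: differences are 6, 8, 10, … (increasing by 2 each time), so 0, 6, 14, 24, 36, 50, 66 → 84.
So the next element is (85 : 97 : 84).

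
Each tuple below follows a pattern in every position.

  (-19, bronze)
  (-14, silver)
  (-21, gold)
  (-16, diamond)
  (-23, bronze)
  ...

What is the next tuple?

First component: alternating steps +5, −7, +5, −7, …, so -19, -14, -21, -16, -23 → -18.
Rank goes bronze, silver, gold, diamond, bronze → silver (repeats bronze → silver → gold → diamond).
So the next tuple is (-18, silver).

(-18, silver)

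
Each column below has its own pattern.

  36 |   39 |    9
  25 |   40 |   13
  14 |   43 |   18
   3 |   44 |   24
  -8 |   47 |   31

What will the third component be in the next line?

39

First component: −11 each step, so 36, 25, 14, 3, -8 → -19.
For the second component, alternating steps +1, +3, +1, +3, …: 39, 40, 43, 44, 47 → 48.
For the third component, differences are 4, 5, 6, … (increasing by 1 each time): 9, 13, 18, 24, 31 → 39.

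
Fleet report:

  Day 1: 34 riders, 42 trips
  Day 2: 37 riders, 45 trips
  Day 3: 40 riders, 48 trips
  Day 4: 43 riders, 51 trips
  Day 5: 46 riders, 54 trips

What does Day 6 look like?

49 riders, 57 trips

Riders goes 34, 37, 40, 43, 46 → 49 (+3 each step).
Trips goes 42, 45, 48, 51, 54 → 57 (always 8 more than the riders).
So the next row is 49 riders, 57 trips.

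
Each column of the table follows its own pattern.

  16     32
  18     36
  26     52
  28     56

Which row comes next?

First component: 16, 18, 26, 28 → 36 (alternating steps +2, +8, +2, +8, …).
For the second component, always 2 × the first component: 32, 36, 52, 56 → 72.
Putting it together: 36  72.

36  72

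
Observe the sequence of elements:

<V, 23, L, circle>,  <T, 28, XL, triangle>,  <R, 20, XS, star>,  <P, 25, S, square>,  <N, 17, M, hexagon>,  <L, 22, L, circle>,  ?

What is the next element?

Letter: letters move back 2 places in the alphabet, so V, T, R, P, N, L → J.
For the second value, alternating steps +5, −8, +5, −8, …: 23, 28, 20, 25, 17, 22 → 14.
Size goes L, XL, XS, S, M, L → XL (repeats L → XL → XS → S → M).
Shape goes circle, triangle, star, square, hexagon, circle → triangle (repeats circle → triangle → star → square → hexagon).
Putting it together: <J, 14, XL, triangle>.

<J, 14, XL, triangle>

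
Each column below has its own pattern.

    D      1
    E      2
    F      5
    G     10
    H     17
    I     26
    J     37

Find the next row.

K  50

Letter goes D, E, F, G, H, I, J → K (letters move forward 1 place in the alphabet).
Second component: differences are 1, 3, 5, … (increasing by 2 each time), so 1, 2, 5, 10, 17, 26, 37 → 50.
Putting it together: K  50.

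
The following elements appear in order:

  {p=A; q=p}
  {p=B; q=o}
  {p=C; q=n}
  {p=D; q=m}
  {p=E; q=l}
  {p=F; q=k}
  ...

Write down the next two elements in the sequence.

{p=G; q=j}, {p=H; q=i}

P: letters move forward 1 place in the alphabet, so A, B, C, D, E, F → G → H.
Q: letters move back 1 place in the alphabet; p, o, n, m, l, k → j → i.
So the next two elements are {p=G; q=j} and {p=H; q=i}.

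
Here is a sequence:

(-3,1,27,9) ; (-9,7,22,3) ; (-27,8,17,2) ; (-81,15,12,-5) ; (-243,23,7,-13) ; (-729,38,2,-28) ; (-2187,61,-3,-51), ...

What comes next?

First part goes -3, -9, -27, -81, -243, -729, -2187 → -6561 (×3 each step).
Second part: 1, 7, 8, 15, 23, 38, 61 → 99 (each term is the sum of the two before it).
Third part: −5 each step; 27, 22, 17, 12, 7, 2, -3 → -8.
Fourth part goes 9, 3, 2, -5, -13, -28, -51 → -89 (together with the second part always sums to 10).
Putting it together: (-6561,99,-8,-89).

(-6561,99,-8,-89)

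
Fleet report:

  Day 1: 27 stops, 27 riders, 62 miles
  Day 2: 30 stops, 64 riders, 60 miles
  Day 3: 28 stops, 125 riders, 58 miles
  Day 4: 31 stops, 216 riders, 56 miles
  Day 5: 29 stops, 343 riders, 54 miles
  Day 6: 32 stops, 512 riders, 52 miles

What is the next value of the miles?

Miles goes 62, 60, 58, 56, 54, 52 → 50 (−2 each step).

50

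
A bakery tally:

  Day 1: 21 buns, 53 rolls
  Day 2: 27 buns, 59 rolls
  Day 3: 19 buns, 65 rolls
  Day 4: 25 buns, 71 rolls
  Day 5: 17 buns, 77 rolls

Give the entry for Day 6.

Buns: 21, 27, 19, 25, 17 → 23 (alternating steps +6, −8, +6, −8, …).
Rolls — +6 each step: 53, 59, 65, 71, 77 → 83.
Combining the parts gives 23 buns, 83 rolls.

23 buns, 83 rolls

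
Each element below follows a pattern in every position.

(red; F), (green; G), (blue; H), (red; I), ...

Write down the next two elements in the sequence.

(green; J), (blue; K)

Colour goes red, green, blue, red → green → blue (repeats red → green → blue).
Letter: letters move forward 1 place in the alphabet, so F, G, H, I → J → K.
Putting the parts together: (green; J) and then (blue; K).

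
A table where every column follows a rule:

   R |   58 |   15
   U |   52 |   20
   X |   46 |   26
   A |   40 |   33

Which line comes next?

For the letter, letters move forward 3 places in the alphabet, wrapping Z→A: R, U, X, A → D.
Second component: −6 each step; 58, 52, 46, 40 → 34.
Third component — differences are 5, 6, 7, … (increasing by 1 each time): 15, 20, 26, 33 → 41.
Combining the parts gives D  34  41.

D  34  41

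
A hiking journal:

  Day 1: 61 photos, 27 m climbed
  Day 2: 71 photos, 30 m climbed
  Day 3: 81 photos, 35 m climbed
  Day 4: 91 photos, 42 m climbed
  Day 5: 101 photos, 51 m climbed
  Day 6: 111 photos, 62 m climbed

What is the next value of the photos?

Photos — +10 each step: 61, 71, 81, 91, 101, 111 → 121.

121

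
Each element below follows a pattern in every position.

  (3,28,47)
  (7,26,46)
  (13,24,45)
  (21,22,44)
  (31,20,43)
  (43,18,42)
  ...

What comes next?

First component: differences are 4, 6, 8, … (increasing by 2 each time), so 3, 7, 13, 21, 31, 43 → 57.
Second component goes 28, 26, 24, 22, 20, 18 → 16 (−2 each step).
Third component: 47, 46, 45, 44, 43, 42 → 41 (−1 each step).
Combining the parts gives (57,16,41).

(57,16,41)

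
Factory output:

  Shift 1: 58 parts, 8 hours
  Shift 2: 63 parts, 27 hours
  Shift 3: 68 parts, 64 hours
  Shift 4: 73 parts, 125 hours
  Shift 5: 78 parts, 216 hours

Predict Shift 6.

Parts: +5 each step; 58, 63, 68, 73, 78 → 83.
Hours: 8, 27, 64, 125, 216 → 343 (perfect cubes: 2³, 3³, 4³, …).
Combining the parts gives 83 parts, 343 hours.

83 parts, 343 hours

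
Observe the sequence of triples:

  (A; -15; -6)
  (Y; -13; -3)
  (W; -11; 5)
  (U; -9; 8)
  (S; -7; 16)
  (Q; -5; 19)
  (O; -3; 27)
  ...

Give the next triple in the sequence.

(M; -1; 30)

For the letter, letters move back 2 places in the alphabet, wrapping A→Z: A, Y, W, U, S, Q, O → M.
For the second slot, +2 each step: -15, -13, -11, -9, -7, -5, -3 → -1.
For the third slot, alternating steps +3, +8, +3, +8, …: -6, -3, 5, 8, 16, 19, 27 → 30.
Combining the parts gives (M; -1; 30).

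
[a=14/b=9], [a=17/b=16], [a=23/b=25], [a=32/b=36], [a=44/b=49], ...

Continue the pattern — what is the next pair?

A goes 14, 17, 23, 32, 44 → 59 (differences are 3, 6, 9, … (increasing by 3 each time)).
B: 9, 16, 25, 36, 49 → 64 (perfect squares: 3², 4², 5², …).
Putting it together: [a=59/b=64].

[a=59/b=64]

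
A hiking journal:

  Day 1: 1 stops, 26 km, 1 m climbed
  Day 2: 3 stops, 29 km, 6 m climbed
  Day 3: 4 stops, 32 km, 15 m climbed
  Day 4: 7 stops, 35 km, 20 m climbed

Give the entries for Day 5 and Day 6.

For the stops, each term is the sum of the two before it: 1, 3, 4, 7 → 11 → 18.
Km — +3 each step: 26, 29, 32, 35 → 38 → 41.
M climbed: alternating steps +5, +9, +5, +9, …, so 1, 6, 15, 20 → 29 → 34.
So the next two rows are 11 stops, 38 km, 29 m climbed and 18 stops, 41 km, 34 m climbed.

11 stops, 38 km, 29 m climbed; 18 stops, 41 km, 34 m climbed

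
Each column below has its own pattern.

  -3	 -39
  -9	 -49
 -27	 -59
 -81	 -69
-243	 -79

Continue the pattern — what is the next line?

First component: ×3 each step, so -3, -9, -27, -81, -243 → -729.
For the second component, −10 each step: -39, -49, -59, -69, -79 → -89.
Putting it together: -729  -89.

-729  -89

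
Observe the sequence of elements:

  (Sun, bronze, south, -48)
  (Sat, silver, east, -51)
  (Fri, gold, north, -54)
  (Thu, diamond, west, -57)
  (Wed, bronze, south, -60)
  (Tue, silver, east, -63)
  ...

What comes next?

(Mon, gold, north, -66)

Day: Sun, Sat, Fri, Thu, Wed, Tue → Mon (runs backward through the weekdays Mon→Sun).
Rank: repeats bronze → silver → gold → diamond; bronze, silver, gold, diamond, bronze, silver → gold.
For the direction, repeats south → east → north → west: south, east, north, west, south, east → north.
Fourth coordinate: −3 each step, so -48, -51, -54, -57, -60, -63 → -66.
Putting it together: (Mon, gold, north, -66).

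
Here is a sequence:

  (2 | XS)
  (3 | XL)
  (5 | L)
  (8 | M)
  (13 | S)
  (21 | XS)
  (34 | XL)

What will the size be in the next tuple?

Size: repeats XS → XL → L → M → S, so XS, XL, L, M, S, XS, XL → L.

L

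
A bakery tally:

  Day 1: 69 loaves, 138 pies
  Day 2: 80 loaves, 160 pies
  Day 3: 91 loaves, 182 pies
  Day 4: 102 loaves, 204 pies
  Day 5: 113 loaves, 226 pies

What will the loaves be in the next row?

124

Loaves: +11 each step; 69, 80, 91, 102, 113 → 124.
Pies — always 2 × the loaves: 138, 160, 182, 204, 226 → 248.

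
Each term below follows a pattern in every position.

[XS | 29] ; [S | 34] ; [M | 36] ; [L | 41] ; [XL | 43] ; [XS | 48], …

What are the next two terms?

[S | 50], [M | 55]

Size: XS, S, M, L, XL, XS → S → M (repeats XS → S → M → L → XL).
Second entry: alternating steps +5, +2, +5, +2, …, so 29, 34, 36, 41, 43, 48 → 50 → 55.
So the next two terms are [S | 50] and [M | 55].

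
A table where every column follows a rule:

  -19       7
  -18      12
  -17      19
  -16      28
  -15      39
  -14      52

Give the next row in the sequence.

-13  67

First component: +1 each step; -19, -18, -17, -16, -15, -14 → -13.
Second component: differences are 5, 7, 9, … (increasing by 2 each time), so 7, 12, 19, 28, 39, 52 → 67.
So the next row is -13  67.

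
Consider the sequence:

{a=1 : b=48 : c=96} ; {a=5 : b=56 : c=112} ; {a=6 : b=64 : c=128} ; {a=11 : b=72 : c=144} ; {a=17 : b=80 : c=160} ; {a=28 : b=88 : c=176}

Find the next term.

{a=45 : b=96 : c=192}

A: 1, 5, 6, 11, 17, 28 → 45 (each term is the sum of the two before it).
For the b, +8 each step: 48, 56, 64, 72, 80, 88 → 96.
C: 96, 112, 128, 144, 160, 176 → 192 (always 2 × the b).
Putting it together: {a=45 : b=96 : c=192}.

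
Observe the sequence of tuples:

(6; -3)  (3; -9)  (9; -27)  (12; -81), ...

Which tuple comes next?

First part: each term is the sum of the two before it; 6, 3, 9, 12 → 21.
Second part: ×3 each step, so -3, -9, -27, -81 → -243.
So the next tuple is (21; -243).

(21; -243)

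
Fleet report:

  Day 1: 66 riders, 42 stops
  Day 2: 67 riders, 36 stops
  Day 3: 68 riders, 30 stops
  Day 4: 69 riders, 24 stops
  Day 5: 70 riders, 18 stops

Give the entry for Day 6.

71 riders, 12 stops

Riders: +1 each step; 66, 67, 68, 69, 70 → 71.
Stops — −6 each step: 42, 36, 30, 24, 18 → 12.
Combining the parts gives 71 riders, 12 stops.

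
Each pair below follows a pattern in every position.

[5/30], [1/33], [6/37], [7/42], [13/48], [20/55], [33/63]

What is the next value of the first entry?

First entry: each term is the sum of the two before it, so 5, 1, 6, 7, 13, 20, 33 → 53.
Second entry: 30, 33, 37, 42, 48, 55, 63 → 72 (differences are 3, 4, 5, … (increasing by 1 each time)).

53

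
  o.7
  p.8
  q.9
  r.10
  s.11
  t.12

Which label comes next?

u.13

For the letter, letters move forward 1 place in the alphabet: o, p, q, r, s, t → u.
Second component — +1 each step: 7, 8, 9, 10, 11, 12 → 13.
Putting it together: u.13.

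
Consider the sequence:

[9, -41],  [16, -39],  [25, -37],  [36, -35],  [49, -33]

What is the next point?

First coordinate: perfect squares: 3², 4², 5², …, so 9, 16, 25, 36, 49 → 64.
Second coordinate goes -41, -39, -37, -35, -33 → -31 (+2 each step).
So the next point is [64, -31].

[64, -31]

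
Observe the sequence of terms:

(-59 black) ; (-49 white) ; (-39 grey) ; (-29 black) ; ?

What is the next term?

(-19 white)

First value: +10 each step; -59, -49, -39, -29 → -19.
Shade: repeats black → white → grey; black, white, grey, black → white.
Combining the parts gives (-19 white).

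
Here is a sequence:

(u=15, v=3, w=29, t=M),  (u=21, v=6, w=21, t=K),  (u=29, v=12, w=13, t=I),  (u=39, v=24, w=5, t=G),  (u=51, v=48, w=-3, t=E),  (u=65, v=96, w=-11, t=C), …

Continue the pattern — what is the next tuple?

U: differences are 6, 8, 10, … (increasing by 2 each time), so 15, 21, 29, 39, 51, 65 → 81.
V goes 3, 6, 12, 24, 48, 96 → 192 (×2 each step).
W: 29, 21, 13, 5, -3, -11 → -19 (−8 each step).
T: letters move back 2 places in the alphabet; M, K, I, G, E, C → A.
Combining the parts gives (u=81, v=192, w=-19, t=A).

(u=81, v=192, w=-19, t=A)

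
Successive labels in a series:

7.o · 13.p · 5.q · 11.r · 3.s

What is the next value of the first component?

9

First component: 7, 13, 5, 11, 3 → 9 (alternating steps +6, −8, +6, −8, …).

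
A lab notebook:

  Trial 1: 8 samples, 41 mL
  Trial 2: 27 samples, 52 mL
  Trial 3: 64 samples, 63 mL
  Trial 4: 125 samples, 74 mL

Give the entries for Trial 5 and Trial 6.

For the samples, perfect cubes: 2³, 3³, 4³, …: 8, 27, 64, 125 → 216 → 343.
ML — +11 each step: 41, 52, 63, 74 → 85 → 96.
Putting the parts together: 216 samples, 85 mL and then 343 samples, 96 mL.

216 samples, 85 mL; 343 samples, 96 mL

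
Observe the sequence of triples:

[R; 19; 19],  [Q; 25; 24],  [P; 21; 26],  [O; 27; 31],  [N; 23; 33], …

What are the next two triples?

Letter: letters move back 1 place in the alphabet, so R, Q, P, O, N → M → L.
Second entry: 19, 25, 21, 27, 23 → 29 → 25 (alternating steps +6, −4, +6, −4, …).
Third entry: 19, 24, 26, 31, 33 → 38 → 40 (alternating steps +5, +2, +5, +2, …).
So the next two triples are [M; 29; 38] and [L; 25; 40].

[M; 29; 38], [L; 25; 40]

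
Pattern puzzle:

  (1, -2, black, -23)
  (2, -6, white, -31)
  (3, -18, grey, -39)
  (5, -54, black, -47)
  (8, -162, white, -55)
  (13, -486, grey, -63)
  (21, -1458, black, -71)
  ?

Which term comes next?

(34, -4374, white, -79)

First component — each term is the sum of the two before it: 1, 2, 3, 5, 8, 13, 21 → 34.
Second component goes -2, -6, -18, -54, -162, -486, -1458 → -4374 (×3 each step).
Shade — repeats black → white → grey: black, white, grey, black, white, grey, black → white.
For the fourth component, −8 each step: -23, -31, -39, -47, -55, -63, -71 → -79.
Putting it together: (34, -4374, white, -79).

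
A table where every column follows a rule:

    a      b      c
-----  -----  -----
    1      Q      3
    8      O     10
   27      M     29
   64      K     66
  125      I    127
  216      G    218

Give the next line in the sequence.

343  E  345

Column a goes 1, 8, 27, 64, 125, 216 → 343 (perfect cubes: 1³, 2³, 3³, …).
Column b: Q, O, M, K, I, G → E (letters move back 2 places in the alphabet).
Column c: always 2 more than the column a; 3, 10, 29, 66, 127, 218 → 345.
Combining the parts gives 343  E  345.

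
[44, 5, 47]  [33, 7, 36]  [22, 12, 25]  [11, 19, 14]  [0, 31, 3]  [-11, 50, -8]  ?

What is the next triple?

[-22, 81, -19]

First coordinate: 44, 33, 22, 11, 0, -11 → -22 (−11 each step).
Second coordinate: each term is the sum of the two before it, so 5, 7, 12, 19, 31, 50 → 81.
Third coordinate — −11 each step: 47, 36, 25, 14, 3, -8 → -19.
Putting it together: [-22, 81, -19].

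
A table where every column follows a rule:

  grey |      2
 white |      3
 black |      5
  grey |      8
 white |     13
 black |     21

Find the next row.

grey  34

Shade: grey, white, black, grey, white, black → grey (repeats grey → white → black).
Second component — each term is the sum of the two before it: 2, 3, 5, 8, 13, 21 → 34.
Combining the parts gives grey  34.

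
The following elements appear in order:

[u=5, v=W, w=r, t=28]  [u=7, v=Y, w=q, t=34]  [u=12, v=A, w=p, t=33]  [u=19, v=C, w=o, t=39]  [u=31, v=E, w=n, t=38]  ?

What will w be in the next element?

For the w, letters move back 1 place in the alphabet: r, q, p, o, n → m.

m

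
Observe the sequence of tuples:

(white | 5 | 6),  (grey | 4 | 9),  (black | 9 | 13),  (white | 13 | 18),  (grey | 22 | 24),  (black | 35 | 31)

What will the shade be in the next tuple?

white

For the shade, repeats white → grey → black: white, grey, black, white, grey, black → white.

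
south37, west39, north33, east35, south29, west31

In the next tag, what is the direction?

north

For the direction, repeats south → west → north → east: south, west, north, east, south, west → north.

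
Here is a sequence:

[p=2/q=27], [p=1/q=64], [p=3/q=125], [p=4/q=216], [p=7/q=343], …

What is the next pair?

P goes 2, 1, 3, 4, 7 → 11 (each term is the sum of the two before it).
Q: perfect cubes: 3³, 4³, 5³, …; 27, 64, 125, 216, 343 → 512.
So the next pair is [p=11/q=512].

[p=11/q=512]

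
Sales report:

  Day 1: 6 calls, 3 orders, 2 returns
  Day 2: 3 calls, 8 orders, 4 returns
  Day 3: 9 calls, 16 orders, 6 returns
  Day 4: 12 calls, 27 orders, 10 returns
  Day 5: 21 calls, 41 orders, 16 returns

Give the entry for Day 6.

Calls: each term is the sum of the two before it, so 6, 3, 9, 12, 21 → 33.
Orders: 3, 8, 16, 27, 41 → 58 (differences are 5, 8, 11, … (increasing by 3 each time)).
For the returns, each term is the sum of the two before it: 2, 4, 6, 10, 16 → 26.
So the next line is 33 calls, 58 orders, 26 returns.

33 calls, 58 orders, 26 returns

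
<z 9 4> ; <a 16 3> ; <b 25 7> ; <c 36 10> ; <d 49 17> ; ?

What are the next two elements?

For the letter, letters move forward 1 place in the alphabet, wrapping Z→A: z, a, b, c, d → e → f.
For the second value, perfect squares: 3², 4², 5², …: 9, 16, 25, 36, 49 → 64 → 81.
Third value goes 4, 3, 7, 10, 17 → 27 → 44 (each term is the sum of the two before it).
Putting the parts together: <e 64 27> and then <f 81 44>.

<e 64 27>, <f 81 44>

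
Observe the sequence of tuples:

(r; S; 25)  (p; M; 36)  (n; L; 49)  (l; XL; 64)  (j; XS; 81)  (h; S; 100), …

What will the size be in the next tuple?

Size: repeats S → M → L → XL → XS, so S, M, L, XL, XS, S → M.

M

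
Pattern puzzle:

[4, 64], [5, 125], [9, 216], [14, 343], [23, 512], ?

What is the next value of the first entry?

37

First entry — each term is the sum of the two before it: 4, 5, 9, 14, 23 → 37.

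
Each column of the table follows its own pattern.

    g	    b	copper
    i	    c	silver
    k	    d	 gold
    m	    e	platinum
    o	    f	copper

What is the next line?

First letter: g, i, k, m, o → q (letters move forward 2 places in the alphabet).
For the second letter, letters move forward 1 place in the alphabet: b, c, d, e, f → g.
Metal: repeats copper → silver → gold → platinum; copper, silver, gold, platinum, copper → silver.
So the next line is q  g  silver.

q  g  silver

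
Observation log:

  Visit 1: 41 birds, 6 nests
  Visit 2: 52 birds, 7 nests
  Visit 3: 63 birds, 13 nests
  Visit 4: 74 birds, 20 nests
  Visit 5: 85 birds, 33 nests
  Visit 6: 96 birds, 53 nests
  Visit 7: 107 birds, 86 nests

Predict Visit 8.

118 birds, 139 nests

Birds: +11 each step; 41, 52, 63, 74, 85, 96, 107 → 118.
Nests: 6, 7, 13, 20, 33, 53, 86 → 139 (each term is the sum of the two before it).
Putting it together: 118 birds, 139 nests.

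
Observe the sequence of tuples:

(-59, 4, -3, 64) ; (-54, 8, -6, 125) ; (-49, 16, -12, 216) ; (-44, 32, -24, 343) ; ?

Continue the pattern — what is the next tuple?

For the first component, +5 each step: -59, -54, -49, -44 → -39.
Second component — ×2 each step: 4, 8, 16, 32 → 64.
Third component: ×2 each step, so -3, -6, -12, -24 → -48.
Fourth component: perfect cubes: 4³, 5³, 6³, …, so 64, 125, 216, 343 → 512.
So the next tuple is (-39, 64, -48, 512).

(-39, 64, -48, 512)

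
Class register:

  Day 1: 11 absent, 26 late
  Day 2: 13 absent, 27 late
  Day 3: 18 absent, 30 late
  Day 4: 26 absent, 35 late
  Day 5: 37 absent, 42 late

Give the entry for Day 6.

Absent goes 11, 13, 18, 26, 37 → 51 (differences are 2, 5, 8, … (increasing by 3 each time)).
Late: 26, 27, 30, 35, 42 → 51 (differences are 1, 3, 5, … (increasing by 2 each time)).
Putting it together: 51 absent, 51 late.

51 absent, 51 late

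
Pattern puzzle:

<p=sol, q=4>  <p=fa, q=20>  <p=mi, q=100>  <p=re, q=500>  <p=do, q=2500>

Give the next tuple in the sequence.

P: sol, fa, mi, re, do → ti (runs backward through the solfège scale do→ti).
For the q, ×5 each step: 4, 20, 100, 500, 2500 → 12500.
Combining the parts gives <p=ti, q=12500>.

<p=ti, q=12500>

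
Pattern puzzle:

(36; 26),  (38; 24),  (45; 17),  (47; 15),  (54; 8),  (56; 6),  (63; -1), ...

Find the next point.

(65; -3)

First value: alternating steps +2, +7, +2, +7, …; 36, 38, 45, 47, 54, 56, 63 → 65.
Second value: together with the first value always sums to 62, so 26, 24, 17, 15, 8, 6, -1 → -3.
So the next point is (65; -3).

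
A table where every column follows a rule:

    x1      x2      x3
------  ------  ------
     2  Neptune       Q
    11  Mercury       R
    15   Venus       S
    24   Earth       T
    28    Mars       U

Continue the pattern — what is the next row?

37  Jupiter  V

Column x1 goes 2, 11, 15, 24, 28 → 37 (alternating steps +9, +4, +9, +4, …).
For the column x2, runs through the planets Mercury→Neptune: Neptune, Mercury, Venus, Earth, Mars → Jupiter.
Column x3: letters move forward 1 place in the alphabet; Q, R, S, T, U → V.
Putting it together: 37  Jupiter  V.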